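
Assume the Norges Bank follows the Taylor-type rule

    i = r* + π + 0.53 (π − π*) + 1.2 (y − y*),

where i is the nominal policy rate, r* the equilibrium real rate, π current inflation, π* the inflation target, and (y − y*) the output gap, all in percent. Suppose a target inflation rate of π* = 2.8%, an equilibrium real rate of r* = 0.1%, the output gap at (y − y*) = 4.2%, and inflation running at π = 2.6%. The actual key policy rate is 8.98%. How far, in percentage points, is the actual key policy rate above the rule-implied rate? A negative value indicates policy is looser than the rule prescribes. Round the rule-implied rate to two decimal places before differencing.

1.35 pp

i = 0.1 + 2.6 + 0.53 × (2.6 − 2.8) + 1.2 × 4.2
   = 0.1 + 2.6 − 0.106 + 5.04 = 7.63
Deviation = 8.98 − 7.63 = 1.35 pp.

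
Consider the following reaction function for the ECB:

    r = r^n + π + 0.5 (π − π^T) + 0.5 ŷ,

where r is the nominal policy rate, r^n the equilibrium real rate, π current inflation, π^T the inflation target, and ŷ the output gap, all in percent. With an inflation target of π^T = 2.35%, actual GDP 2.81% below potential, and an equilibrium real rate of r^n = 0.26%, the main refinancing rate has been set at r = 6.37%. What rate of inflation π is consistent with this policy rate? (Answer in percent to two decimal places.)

5.79%

Output 2.81% below potential → ŷ = -2.81.
Collecting π: r = r^n + (1 + 0.5) π − 0.5 π^T + 0.5 ŷ
1.5 π = 6.37 − 0.26 + 0.5 × 2.35 − 0.5 × (-2.81) = 8.69
π = 8.69 / 1.5 = 5.79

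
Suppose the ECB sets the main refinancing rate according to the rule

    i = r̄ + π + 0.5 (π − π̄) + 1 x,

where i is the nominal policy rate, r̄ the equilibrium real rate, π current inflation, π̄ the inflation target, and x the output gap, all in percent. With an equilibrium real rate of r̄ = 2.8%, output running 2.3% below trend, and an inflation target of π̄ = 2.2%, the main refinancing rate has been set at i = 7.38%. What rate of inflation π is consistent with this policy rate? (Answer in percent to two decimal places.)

5.32%

Output 2.3% below potential → x = -2.3.
Collecting π: i = r̄ + (1 + 0.5) π − 0.5 π̄ + 1 x
1.5 π = 7.38 − 2.8 + 0.5 × 2.2 − 1 × (-2.3) = 7.98
π = 7.98 / 1.5 = 5.32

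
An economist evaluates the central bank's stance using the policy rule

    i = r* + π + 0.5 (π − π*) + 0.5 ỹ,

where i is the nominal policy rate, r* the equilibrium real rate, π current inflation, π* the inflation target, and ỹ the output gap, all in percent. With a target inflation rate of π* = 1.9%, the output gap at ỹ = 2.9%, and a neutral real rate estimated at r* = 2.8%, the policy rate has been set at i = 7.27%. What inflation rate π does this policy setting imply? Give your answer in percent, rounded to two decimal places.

Collecting π: i = r* + (1 + 0.5) π − 0.5 π* + 0.5 ỹ
1.5 π = 7.27 − 2.8 + 0.5 × 1.9 − 0.5 × 2.9 = 3.97
π = 3.97 / 1.5 = 2.65

2.65%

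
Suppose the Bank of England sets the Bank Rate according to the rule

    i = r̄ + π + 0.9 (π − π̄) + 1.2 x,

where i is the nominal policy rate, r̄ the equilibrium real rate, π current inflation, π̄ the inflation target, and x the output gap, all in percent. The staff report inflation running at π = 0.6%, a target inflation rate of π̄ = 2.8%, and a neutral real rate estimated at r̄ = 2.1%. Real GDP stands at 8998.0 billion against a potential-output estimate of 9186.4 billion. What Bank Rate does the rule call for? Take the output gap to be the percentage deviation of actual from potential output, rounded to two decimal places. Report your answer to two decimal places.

Output gap = 100 × (8998.0 − 9186.4) / 9186.4 = -2.05%.
i = 2.10 + 0.60 + 0.9 × (0.60 − 2.80) + 1.2 × (-2.05)
   = 2.10 + 0.6 − 1.98 − 2.46 = -1.74

-1.74%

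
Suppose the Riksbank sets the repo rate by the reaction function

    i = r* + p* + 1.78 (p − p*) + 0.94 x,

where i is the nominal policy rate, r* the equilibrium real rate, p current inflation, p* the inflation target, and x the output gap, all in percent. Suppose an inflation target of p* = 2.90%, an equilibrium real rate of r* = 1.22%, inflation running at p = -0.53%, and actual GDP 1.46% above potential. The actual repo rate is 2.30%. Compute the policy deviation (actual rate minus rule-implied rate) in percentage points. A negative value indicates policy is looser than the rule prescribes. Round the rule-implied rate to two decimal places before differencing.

Output 1.46% above potential → x = 1.46.
i = 1.22 + 2.90 + 1.78 × (-0.53 − 2.90) + 0.94 × 1.46
   = 1.22 + 2.9 − 6.1054 + 1.3724 = -0.61
Deviation = 2.30 − (-0.61) = 2.91 pp.

2.91 pp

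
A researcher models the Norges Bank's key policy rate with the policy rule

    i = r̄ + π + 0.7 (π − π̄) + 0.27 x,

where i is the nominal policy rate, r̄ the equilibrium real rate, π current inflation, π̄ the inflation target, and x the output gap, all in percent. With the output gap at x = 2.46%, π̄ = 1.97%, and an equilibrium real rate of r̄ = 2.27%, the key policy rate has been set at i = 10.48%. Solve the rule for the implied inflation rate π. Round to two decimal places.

Collecting π: i = r̄ + (1 + 0.7) π − 0.7 π̄ + 0.27 x
1.7 π = 10.48 − 2.27 + 0.7 × 1.97 − 0.27 × 2.46 = 8.9248
π = 8.9248 / 1.7 = 5.25

5.25%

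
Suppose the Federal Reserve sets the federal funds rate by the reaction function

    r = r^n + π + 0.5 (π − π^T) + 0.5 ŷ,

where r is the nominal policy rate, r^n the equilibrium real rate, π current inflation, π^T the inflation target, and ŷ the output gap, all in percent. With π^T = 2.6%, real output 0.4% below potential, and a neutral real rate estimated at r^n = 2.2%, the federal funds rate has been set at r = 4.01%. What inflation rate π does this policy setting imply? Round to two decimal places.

2.21%

Output 0.4% below potential → ŷ = -0.4.
Collecting π: r = r^n + (1 + 0.5) π − 0.5 π^T + 0.5 ŷ
1.5 π = 4.01 − 2.2 + 0.5 × 2.6 − 0.5 × (-0.4) = 3.31
π = 3.31 / 1.5 = 2.21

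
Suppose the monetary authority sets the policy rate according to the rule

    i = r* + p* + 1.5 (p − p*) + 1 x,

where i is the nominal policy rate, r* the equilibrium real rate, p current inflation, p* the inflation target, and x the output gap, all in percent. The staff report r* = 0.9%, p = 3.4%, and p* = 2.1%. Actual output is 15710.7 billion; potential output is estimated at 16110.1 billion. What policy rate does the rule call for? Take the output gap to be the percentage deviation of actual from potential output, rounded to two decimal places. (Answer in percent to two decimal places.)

Output gap = 100 × (15710.7 − 16110.1) / 16110.1 = -2.48%.
i = 0.90 + 2.10 + 1.5 × (3.40 − 2.10) + 1 × (-2.48)
   = 0.90 + 2.1 + 1.95 − 2.48 = 2.47

2.47%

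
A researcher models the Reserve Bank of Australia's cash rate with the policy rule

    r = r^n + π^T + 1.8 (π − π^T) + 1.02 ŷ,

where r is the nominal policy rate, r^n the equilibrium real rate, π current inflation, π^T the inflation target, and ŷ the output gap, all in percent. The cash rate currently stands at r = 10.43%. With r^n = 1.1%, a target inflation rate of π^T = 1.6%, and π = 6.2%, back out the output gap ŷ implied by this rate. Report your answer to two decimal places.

1.02 ŷ = 10.43 − 1.1 − 1.6 − 1.8 × (6.2 − 1.6) = -0.55
ŷ = -0.55 / 1.02 = -0.54

-0.54%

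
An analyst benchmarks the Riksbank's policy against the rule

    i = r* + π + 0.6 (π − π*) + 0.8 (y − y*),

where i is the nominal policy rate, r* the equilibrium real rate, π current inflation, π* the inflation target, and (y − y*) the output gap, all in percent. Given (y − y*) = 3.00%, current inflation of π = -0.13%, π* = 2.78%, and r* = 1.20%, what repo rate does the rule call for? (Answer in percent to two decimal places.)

1.72%

i = 1.20 + (-0.13) + 0.6 × (-0.13 − 2.78) + 0.8 × 3.00
   = 1.20 − 0.13 − 1.746 + 2.4 = 1.72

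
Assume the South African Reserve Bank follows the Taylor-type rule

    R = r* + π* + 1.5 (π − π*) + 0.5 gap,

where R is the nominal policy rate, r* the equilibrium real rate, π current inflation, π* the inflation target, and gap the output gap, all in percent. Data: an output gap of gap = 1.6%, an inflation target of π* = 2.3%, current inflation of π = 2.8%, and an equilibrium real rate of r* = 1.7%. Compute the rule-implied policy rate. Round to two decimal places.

5.55%

R = 1.7 + 2.3 + 1.5 × (2.8 − 2.3) + 0.5 × 1.6
   = 1.7 + 2.3 + 0.75 + 0.8 = 5.55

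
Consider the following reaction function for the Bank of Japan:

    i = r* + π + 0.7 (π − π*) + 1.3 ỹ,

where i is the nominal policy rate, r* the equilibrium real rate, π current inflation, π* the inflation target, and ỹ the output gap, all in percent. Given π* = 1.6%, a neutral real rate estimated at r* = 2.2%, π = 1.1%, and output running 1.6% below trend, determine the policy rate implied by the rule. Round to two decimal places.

0.87%

Output 1.6% below potential → ỹ = -1.6.
i = 2.2 + 1.1 + 0.7 × (1.1 − 1.6) + 1.3 × (-1.6)
   = 2.2 + 1.1 − 0.35 − 2.08 = 0.87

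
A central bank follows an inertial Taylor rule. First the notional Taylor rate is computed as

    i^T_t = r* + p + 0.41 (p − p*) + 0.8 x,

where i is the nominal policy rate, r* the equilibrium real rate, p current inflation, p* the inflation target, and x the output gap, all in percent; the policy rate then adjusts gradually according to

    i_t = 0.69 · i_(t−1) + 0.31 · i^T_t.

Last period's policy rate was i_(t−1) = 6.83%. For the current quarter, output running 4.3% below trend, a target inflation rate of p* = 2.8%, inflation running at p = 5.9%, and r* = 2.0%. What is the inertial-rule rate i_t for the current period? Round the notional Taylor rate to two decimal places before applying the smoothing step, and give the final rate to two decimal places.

Output 4.3% below potential → x = -4.3.
i^T_t = 2.0 + 5.9 + 0.41 × (5.9 − 2.8) + 0.8 × (-4.3)
   = 2.0 + 5.9 + 1.271 − 3.44 = 5.73
i_t = 0.69 × 6.83 + 0.31 × 5.73 = 4.7127 + 1.7763 = 6.49

6.49%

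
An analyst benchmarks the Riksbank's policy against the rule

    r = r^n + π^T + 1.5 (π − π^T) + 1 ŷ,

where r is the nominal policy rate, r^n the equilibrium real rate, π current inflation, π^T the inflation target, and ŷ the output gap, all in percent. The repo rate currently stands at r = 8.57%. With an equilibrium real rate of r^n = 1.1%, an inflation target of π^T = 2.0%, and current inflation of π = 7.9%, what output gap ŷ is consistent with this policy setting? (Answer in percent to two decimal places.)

1 ŷ = 8.57 − 1.1 − 2.0 − 1.5 × (7.9 − 2.0) = -3.38
ŷ = -3.38 / 1 = -3.38

-3.38%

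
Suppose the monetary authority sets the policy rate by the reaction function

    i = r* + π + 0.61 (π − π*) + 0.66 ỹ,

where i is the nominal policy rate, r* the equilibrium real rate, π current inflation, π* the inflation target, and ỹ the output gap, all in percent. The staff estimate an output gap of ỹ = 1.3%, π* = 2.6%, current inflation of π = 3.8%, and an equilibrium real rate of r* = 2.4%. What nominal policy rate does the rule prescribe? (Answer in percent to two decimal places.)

i = 2.4 + 3.8 + 0.61 × (3.8 − 2.6) + 0.66 × 1.3
   = 2.4 + 3.8 + 0.732 + 0.858 = 7.79

7.79%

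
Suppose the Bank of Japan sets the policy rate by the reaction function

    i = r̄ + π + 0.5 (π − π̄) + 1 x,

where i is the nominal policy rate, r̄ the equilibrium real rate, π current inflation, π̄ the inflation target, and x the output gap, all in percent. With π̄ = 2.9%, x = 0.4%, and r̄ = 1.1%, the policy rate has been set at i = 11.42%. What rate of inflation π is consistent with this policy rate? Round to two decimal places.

7.58%

Collecting π: i = r̄ + (1 + 0.5) π − 0.5 π̄ + 1 x
1.5 π = 11.42 − 1.1 + 0.5 × 2.9 − 1 × 0.4 = 11.37
π = 11.37 / 1.5 = 7.58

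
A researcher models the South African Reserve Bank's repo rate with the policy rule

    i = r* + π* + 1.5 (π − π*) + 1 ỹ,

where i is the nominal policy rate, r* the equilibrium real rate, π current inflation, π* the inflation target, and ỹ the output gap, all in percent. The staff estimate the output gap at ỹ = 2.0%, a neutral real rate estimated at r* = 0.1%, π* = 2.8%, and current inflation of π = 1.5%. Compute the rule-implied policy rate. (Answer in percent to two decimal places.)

2.95%

i = 0.1 + 2.8 + 1.5 × (1.5 − 2.8) + 1 × 2.0
   = 0.1 + 2.8 − 1.95 + 2 = 2.95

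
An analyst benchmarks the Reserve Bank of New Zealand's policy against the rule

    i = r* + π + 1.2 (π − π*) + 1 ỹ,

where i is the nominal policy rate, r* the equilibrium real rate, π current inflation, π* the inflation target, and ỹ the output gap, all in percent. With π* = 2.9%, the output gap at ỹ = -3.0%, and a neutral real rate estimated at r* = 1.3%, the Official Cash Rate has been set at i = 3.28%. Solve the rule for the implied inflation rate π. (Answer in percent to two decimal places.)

Collecting π: i = r* + (1 + 1.2) π − 1.2 π* + 1 ỹ
2.2 π = 3.28 − 1.3 + 1.2 × 2.9 − 1 × (-3.0) = 8.46
π = 8.46 / 2.2 = 3.85

3.85%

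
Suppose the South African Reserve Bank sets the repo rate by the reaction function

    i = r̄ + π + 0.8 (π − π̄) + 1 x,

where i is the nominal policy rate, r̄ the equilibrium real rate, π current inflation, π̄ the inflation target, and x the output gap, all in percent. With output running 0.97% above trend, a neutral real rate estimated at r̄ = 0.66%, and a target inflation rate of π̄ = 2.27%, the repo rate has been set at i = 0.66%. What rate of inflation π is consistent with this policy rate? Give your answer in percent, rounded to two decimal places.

Output 0.97% above potential → x = 0.97.
Collecting π: i = r̄ + (1 + 0.8) π − 0.8 π̄ + 1 x
1.8 π = 0.66 − 0.66 + 0.8 × 2.27 − 1 × 0.97 = 0.846
π = 0.846 / 1.8 = 0.47

0.47%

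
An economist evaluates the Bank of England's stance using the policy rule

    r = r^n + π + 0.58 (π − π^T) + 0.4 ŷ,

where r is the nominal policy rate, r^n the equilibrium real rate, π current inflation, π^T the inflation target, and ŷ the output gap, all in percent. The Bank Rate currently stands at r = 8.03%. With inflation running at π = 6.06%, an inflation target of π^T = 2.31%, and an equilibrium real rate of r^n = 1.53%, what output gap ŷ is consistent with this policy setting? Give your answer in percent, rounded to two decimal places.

-4.34%

0.4 ŷ = 8.03 − 1.53 − 6.06 − 0.58 × (6.06 − 2.31) = -1.735
ŷ = -1.735 / 0.4 = -4.34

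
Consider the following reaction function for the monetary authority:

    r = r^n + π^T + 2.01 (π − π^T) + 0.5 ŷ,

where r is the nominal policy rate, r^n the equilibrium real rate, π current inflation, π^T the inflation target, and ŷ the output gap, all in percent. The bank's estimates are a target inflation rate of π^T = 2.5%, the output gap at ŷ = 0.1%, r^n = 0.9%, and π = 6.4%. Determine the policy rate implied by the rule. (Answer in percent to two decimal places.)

r = 0.9 + 2.5 + 2.01 × (6.4 − 2.5) + 0.5 × 0.1
   = 0.9 + 2.5 + 7.839 + 0.05 = 11.29

11.29%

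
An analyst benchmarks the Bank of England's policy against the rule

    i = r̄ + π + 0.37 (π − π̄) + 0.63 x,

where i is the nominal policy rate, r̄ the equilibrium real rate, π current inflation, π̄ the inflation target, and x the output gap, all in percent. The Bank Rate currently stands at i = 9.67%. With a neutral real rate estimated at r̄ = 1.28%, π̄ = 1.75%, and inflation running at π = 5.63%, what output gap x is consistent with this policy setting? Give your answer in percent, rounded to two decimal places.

2.10%

0.63 x = 9.67 − 1.28 − 5.63 − 0.37 × (5.63 − 1.75) = 1.3244
x = 1.3244 / 0.63 = 2.10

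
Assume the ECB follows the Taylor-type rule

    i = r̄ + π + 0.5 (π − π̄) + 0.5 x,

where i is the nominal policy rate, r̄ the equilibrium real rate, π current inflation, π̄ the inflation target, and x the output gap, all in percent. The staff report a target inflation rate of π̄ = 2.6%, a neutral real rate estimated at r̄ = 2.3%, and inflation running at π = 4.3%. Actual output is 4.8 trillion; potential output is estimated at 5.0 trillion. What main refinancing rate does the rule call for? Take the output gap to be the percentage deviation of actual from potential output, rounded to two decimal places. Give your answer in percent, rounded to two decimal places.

Output gap = 100 × (4.8 − 5.0) / 5.0 = -4.00%.
i = 2.30 + 4.30 + 0.5 × (4.30 − 2.60) + 0.5 × (-4.00)
   = 2.30 + 4.3 + 0.85 − 2 = 5.45

5.45%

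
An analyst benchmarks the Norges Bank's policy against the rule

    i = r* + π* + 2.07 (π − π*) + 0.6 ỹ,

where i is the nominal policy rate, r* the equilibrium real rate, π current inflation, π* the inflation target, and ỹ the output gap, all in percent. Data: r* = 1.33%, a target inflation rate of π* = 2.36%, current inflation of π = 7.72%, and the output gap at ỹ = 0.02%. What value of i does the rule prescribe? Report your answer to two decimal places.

14.80%

i = 1.33 + 2.36 + 2.07 × (7.72 − 2.36) + 0.6 × 0.02
   = 1.33 + 2.36 + 11.0952 + 0.012 = 14.80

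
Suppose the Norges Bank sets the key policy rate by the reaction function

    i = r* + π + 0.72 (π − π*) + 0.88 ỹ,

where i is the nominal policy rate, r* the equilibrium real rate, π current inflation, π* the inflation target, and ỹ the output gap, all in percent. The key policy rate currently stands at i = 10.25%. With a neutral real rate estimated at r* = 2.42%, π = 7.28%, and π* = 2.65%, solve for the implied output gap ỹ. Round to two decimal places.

0.88 ỹ = 10.25 − 2.42 − 7.28 − 0.72 × (7.28 − 2.65) = -2.7836
ỹ = -2.7836 / 0.88 = -3.16

-3.16%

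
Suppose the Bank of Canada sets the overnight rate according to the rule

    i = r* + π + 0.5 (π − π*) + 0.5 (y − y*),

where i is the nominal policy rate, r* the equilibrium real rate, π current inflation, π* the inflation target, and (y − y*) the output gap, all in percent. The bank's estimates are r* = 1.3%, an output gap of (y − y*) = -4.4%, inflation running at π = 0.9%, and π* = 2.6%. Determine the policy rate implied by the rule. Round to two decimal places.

-0.85%

i = 1.3 + 0.9 + 0.5 × (0.9 − 2.6) + 0.5 × (-4.4)
   = 1.3 + 0.9 − 0.85 − 2.2 = -0.85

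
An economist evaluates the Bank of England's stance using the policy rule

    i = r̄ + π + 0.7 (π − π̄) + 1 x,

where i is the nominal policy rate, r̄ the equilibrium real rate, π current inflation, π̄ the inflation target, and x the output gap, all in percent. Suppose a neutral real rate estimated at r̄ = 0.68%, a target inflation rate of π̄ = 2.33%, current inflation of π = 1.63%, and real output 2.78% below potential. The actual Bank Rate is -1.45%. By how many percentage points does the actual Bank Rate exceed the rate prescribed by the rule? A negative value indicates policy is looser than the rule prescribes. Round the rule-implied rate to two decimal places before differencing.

Output 2.78% below potential → x = -2.78.
i = 0.68 + 1.63 + 0.7 × (1.63 − 2.33) + 1 × (-2.78)
   = 0.68 + 1.63 − 0.49 − 2.78 = -0.96
Deviation = -1.45 − (-0.96) = -0.49 pp.

-0.49 pp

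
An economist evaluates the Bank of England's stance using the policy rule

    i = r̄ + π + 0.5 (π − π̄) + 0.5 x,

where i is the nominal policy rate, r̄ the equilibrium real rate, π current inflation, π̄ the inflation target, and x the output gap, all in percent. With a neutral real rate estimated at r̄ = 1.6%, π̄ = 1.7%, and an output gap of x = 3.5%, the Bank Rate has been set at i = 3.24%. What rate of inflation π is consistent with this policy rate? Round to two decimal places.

0.49%

Collecting π: i = r̄ + (1 + 0.5) π − 0.5 π̄ + 0.5 x
1.5 π = 3.24 − 1.6 + 0.5 × 1.7 − 0.5 × 3.5 = 0.74
π = 0.74 / 1.5 = 0.49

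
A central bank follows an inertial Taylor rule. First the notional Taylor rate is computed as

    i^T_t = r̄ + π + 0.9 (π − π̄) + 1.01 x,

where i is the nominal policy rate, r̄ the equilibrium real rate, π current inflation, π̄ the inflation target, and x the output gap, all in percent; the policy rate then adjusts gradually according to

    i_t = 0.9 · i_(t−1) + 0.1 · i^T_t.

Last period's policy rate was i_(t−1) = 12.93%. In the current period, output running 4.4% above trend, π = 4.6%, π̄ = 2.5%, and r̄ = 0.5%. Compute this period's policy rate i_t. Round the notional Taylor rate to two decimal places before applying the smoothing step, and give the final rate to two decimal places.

Output 4.4% above potential → x = 4.4.
i^T_t = 0.5 + 4.6 + 0.9 × (4.6 − 2.5) + 1.01 × 4.4
   = 0.5 + 4.6 + 1.89 + 4.444 = 11.43
i_t = 0.9 × 12.93 + 0.1 × 11.43 = 11.637 + 1.143 = 12.78

12.78%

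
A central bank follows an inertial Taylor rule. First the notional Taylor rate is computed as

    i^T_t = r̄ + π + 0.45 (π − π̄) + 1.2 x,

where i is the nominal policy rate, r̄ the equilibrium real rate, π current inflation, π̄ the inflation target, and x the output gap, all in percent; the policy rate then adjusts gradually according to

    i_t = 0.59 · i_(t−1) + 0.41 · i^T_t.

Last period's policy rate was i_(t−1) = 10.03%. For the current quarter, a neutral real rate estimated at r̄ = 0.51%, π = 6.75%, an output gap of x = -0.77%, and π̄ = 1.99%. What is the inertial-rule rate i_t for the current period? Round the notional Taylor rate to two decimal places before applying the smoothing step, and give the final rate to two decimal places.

i^T_t = 0.51 + 6.75 + 0.45 × (6.75 − 1.99) + 1.2 × (-0.77)
   = 0.51 + 6.75 + 2.142 − 0.924 = 8.48
i_t = 0.59 × 10.03 + 0.41 × 8.48 = 5.9177 + 3.4768 = 9.39

9.39%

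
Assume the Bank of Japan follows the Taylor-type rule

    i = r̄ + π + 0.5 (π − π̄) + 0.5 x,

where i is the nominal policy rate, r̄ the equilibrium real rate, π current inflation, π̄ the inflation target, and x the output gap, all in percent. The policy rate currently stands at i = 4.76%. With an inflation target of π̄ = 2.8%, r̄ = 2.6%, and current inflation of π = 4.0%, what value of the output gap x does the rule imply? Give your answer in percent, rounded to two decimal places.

-4.88%

0.5 x = 4.76 − 2.6 − 4.0 − 0.5 × (4.0 − 2.8) = -2.44
x = -2.44 / 0.5 = -4.88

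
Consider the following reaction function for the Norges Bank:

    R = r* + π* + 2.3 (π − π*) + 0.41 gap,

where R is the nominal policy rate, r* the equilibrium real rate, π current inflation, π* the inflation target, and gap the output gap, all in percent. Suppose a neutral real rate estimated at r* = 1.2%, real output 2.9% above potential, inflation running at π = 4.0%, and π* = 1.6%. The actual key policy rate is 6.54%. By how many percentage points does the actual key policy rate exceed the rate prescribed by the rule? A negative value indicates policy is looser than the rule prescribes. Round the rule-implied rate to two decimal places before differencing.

-2.97 pp

Output 2.9% above potential → gap = 2.9.
R = 1.2 + 1.6 + 2.3 × (4.0 − 1.6) + 0.41 × 2.9
   = 1.2 + 1.6 + 5.52 + 1.189 = 9.51
Deviation = 6.54 − 9.51 = -2.97 pp.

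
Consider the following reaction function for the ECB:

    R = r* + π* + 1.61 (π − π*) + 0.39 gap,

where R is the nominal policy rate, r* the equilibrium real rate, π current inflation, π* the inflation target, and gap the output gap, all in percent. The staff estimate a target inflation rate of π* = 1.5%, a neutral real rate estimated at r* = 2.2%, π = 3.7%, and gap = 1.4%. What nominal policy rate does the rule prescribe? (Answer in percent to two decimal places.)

R = 2.2 + 1.5 + 1.61 × (3.7 − 1.5) + 0.39 × 1.4
   = 2.2 + 1.5 + 3.542 + 0.546 = 7.79

7.79%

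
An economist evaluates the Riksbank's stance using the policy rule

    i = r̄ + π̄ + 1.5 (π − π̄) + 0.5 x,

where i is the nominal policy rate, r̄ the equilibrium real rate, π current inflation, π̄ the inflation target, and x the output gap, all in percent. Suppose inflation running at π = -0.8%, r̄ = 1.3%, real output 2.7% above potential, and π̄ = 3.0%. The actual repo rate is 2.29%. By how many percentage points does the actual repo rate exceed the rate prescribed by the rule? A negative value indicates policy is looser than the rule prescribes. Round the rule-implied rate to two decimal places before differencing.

Output 2.7% above potential → x = 2.7.
i = 1.3 + 3.0 + 1.5 × (-0.8 − 3.0) + 0.5 × 2.7
   = 1.3 + 3 − 5.7 + 1.35 = -0.05
Deviation = 2.29 − (-0.05) = 2.34 pp.

2.34 pp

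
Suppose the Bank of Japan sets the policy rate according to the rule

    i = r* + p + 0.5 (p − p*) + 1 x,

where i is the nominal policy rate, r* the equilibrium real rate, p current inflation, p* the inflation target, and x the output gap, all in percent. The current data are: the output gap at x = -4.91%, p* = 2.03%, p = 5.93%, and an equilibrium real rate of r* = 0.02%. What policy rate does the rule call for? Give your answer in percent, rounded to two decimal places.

2.99%

i = 0.02 + 5.93 + 0.5 × (5.93 − 2.03) + 1 × (-4.91)
   = 0.02 + 5.93 + 1.95 − 4.91 = 2.99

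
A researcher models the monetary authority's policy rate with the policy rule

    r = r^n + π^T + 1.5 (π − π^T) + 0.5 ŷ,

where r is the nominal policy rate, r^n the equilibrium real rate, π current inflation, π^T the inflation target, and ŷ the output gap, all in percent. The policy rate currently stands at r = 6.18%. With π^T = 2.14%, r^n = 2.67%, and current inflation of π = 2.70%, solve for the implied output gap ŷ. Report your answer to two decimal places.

0.5 ŷ = 6.18 − 2.67 − 2.14 − 1.5 × (2.70 − 2.14) = 0.53
ŷ = 0.53 / 0.5 = 1.06

1.06%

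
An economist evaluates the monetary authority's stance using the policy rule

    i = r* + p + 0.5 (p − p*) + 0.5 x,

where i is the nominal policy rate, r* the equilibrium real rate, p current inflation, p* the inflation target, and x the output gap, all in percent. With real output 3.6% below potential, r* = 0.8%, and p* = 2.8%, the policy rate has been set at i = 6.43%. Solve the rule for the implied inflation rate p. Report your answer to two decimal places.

5.89%

Output 3.6% below potential → x = -3.6.
Collecting p: i = r* + (1 + 0.5) p − 0.5 p* + 0.5 x
1.5 p = 6.43 − 0.8 + 0.5 × 2.8 − 0.5 × (-3.6) = 8.83
p = 8.83 / 1.5 = 5.89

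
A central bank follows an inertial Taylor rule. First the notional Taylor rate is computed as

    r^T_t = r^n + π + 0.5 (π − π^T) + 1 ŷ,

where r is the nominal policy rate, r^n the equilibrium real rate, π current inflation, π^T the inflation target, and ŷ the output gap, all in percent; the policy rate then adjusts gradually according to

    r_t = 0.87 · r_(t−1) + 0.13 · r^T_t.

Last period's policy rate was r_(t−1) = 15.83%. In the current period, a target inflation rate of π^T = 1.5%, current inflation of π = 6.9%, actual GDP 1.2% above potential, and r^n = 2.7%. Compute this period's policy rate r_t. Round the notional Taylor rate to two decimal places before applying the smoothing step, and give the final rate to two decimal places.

Output 1.2% above potential → ŷ = 1.2.
r^T_t = 2.7 + 6.9 + 0.5 × (6.9 − 1.5) + 1 × 1.2
   = 2.7 + 6.9 + 2.7 + 1.2 = 13.50
r_t = 0.87 × 15.83 + 0.13 × 13.50 = 13.7721 + 1.755 = 15.53

15.53%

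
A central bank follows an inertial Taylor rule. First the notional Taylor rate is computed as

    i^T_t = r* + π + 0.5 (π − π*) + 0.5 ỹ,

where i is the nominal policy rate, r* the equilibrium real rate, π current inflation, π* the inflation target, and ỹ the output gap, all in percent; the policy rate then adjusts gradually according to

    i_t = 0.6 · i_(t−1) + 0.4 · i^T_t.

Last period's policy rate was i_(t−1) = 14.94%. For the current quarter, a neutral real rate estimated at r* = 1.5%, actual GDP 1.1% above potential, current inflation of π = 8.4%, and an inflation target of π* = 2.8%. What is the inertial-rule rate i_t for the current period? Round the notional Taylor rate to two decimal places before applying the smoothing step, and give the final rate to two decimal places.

Output 1.1% above potential → ỹ = 1.1.
i^T_t = 1.5 + 8.4 + 0.5 × (8.4 − 2.8) + 0.5 × 1.1
   = 1.5 + 8.4 + 2.8 + 0.55 = 13.25
i_t = 0.6 × 14.94 + 0.4 × 13.25 = 8.964 + 5.3 = 14.26

14.26%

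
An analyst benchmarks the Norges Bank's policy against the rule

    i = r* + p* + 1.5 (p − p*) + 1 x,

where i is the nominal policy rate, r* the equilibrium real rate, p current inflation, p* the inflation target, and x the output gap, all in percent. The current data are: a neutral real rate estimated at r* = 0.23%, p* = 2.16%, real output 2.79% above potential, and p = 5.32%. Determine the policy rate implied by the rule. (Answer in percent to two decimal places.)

9.92%

Output 2.79% above potential → x = 2.79.
i = 0.23 + 2.16 + 1.5 × (5.32 − 2.16) + 1 × 2.79
   = 0.23 + 2.16 + 4.74 + 2.79 = 9.92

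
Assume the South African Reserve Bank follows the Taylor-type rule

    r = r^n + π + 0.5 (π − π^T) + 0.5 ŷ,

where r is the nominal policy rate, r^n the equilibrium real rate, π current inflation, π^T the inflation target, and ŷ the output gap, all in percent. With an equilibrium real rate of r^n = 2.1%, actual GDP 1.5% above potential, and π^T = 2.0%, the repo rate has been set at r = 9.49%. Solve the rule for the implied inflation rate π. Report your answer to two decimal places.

5.09%

Output 1.5% above potential → ŷ = 1.5.
Collecting π: r = r^n + (1 + 0.5) π − 0.5 π^T + 0.5 ŷ
1.5 π = 9.49 − 2.1 + 0.5 × 2.0 − 0.5 × 1.5 = 7.64
π = 7.64 / 1.5 = 5.09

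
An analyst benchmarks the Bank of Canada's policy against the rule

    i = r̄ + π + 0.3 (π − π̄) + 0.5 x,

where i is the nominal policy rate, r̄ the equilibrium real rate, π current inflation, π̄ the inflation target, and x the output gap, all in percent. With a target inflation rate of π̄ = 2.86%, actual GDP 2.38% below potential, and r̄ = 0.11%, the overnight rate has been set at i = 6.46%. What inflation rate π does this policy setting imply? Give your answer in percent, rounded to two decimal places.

6.46%

Output 2.38% below potential → x = -2.38.
Collecting π: i = r̄ + (1 + 0.3) π − 0.3 π̄ + 0.5 x
1.3 π = 6.46 − 0.11 + 0.3 × 2.86 − 0.5 × (-2.38) = 8.398
π = 8.398 / 1.3 = 6.46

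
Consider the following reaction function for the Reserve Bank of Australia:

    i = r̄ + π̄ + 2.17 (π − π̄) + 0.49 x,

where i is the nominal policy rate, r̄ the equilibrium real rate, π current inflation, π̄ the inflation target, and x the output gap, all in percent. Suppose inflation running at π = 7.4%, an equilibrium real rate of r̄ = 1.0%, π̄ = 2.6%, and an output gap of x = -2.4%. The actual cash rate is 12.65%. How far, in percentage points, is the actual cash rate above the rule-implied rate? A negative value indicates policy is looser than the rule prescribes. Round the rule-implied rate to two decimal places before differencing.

-0.19 pp

i = 1.0 + 2.6 + 2.17 × (7.4 − 2.6) + 0.49 × (-2.4)
   = 1.0 + 2.6 + 10.416 − 1.176 = 12.84
Deviation = 12.65 − 12.84 = -0.19 pp.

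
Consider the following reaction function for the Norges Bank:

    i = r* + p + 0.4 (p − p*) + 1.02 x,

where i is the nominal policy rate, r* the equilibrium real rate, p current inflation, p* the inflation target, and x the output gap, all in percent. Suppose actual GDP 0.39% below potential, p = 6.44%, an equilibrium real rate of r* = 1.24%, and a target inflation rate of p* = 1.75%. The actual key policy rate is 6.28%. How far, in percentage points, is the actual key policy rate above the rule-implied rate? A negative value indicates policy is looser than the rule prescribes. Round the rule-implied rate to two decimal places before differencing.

-2.88 pp

Output 0.39% below potential → x = -0.39.
i = 1.24 + 6.44 + 0.4 × (6.44 − 1.75) + 1.02 × (-0.39)
   = 1.24 + 6.44 + 1.876 − 0.3978 = 9.16
Deviation = 6.28 − 9.16 = -2.88 pp.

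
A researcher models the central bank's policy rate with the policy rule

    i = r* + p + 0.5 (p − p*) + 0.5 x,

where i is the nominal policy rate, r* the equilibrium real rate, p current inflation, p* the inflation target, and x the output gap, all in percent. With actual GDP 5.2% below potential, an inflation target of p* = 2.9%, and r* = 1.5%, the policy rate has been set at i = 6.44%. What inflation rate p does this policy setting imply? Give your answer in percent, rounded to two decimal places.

Output 5.2% below potential → x = -5.2.
Collecting p: i = r* + (1 + 0.5) p − 0.5 p* + 0.5 x
1.5 p = 6.44 − 1.5 + 0.5 × 2.9 − 0.5 × (-5.2) = 8.99
p = 8.99 / 1.5 = 5.99

5.99%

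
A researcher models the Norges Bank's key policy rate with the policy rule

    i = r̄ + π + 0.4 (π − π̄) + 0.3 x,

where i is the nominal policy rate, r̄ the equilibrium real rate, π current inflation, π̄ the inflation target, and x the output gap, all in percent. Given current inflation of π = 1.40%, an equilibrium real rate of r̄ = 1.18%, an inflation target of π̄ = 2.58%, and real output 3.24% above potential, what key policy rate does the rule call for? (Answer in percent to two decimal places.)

Output 3.24% above potential → x = 3.24.
i = 1.18 + 1.40 + 0.4 × (1.40 − 2.58) + 0.3 × 3.24
   = 1.18 + 1.4 − 0.472 + 0.972 = 3.08

3.08%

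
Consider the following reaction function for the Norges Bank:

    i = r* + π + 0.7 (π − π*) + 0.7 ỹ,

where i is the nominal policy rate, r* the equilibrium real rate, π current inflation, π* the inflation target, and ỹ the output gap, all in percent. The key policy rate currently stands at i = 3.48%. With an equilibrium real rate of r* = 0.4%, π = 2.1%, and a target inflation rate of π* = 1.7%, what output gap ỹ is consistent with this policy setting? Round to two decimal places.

1.00%

0.7 ỹ = 3.48 − 0.4 − 2.1 − 0.7 × (2.1 − 1.7) = 0.7
ỹ = 0.7 / 0.7 = 1.00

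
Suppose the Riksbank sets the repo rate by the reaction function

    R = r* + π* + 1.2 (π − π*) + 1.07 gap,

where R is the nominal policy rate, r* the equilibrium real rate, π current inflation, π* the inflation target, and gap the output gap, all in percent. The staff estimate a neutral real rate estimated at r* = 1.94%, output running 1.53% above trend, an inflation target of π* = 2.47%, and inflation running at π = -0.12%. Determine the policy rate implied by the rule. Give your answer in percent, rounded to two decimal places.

2.94%

Output 1.53% above potential → gap = 1.53.
R = 1.94 + 2.47 + 1.2 × (-0.12 − 2.47) + 1.07 × 1.53
   = 1.94 + 2.47 − 3.108 + 1.6371 = 2.94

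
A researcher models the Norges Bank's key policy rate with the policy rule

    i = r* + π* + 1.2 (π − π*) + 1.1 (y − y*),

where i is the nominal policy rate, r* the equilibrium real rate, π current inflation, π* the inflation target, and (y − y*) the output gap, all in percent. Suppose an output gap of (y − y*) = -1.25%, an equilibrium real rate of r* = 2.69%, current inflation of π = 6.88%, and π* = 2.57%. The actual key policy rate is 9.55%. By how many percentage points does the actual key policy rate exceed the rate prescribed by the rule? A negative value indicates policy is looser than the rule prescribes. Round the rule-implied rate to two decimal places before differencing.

i = 2.69 + 2.57 + 1.2 × (6.88 − 2.57) + 1.1 × (-1.25)
   = 2.69 + 2.57 + 5.172 − 1.375 = 9.06
Deviation = 9.55 − 9.06 = 0.49 pp.

0.49 pp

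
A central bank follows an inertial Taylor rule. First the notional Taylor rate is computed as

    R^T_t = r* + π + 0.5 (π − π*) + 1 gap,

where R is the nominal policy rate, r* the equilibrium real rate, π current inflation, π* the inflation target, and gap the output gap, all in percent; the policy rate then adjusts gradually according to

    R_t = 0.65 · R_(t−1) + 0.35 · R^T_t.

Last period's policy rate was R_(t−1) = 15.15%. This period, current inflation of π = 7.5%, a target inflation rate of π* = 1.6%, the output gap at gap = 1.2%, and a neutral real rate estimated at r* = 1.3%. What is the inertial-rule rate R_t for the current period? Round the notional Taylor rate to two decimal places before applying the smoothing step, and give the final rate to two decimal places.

R^T_t = 1.3 + 7.5 + 0.5 × (7.5 − 1.6) + 1 × 1.2
   = 1.3 + 7.5 + 2.95 + 1.2 = 12.95
R_t = 0.65 × 15.15 + 0.35 × 12.95 = 9.8475 + 4.5325 = 14.38

14.38%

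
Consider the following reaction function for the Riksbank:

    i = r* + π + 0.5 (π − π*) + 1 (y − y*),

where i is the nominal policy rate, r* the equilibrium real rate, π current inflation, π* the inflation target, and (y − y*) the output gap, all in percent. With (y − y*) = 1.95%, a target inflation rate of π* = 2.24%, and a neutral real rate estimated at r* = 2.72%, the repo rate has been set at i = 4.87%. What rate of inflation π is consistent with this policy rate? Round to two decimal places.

Collecting π: i = r* + (1 + 0.5) π − 0.5 π* + 1 (y − y*)
1.5 π = 4.87 − 2.72 + 0.5 × 2.24 − 1 × 1.95 = 1.32
π = 1.32 / 1.5 = 0.88

0.88%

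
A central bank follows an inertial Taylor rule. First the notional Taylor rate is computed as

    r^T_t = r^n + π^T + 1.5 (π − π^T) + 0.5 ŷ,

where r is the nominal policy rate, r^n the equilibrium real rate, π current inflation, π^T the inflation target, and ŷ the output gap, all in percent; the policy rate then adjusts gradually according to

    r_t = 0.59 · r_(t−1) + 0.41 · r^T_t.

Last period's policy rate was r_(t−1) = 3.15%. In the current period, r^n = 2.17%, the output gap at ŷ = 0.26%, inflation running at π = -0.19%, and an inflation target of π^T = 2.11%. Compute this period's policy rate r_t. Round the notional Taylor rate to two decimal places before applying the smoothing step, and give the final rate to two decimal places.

2.25%

r^T_t = 2.17 + 2.11 + 1.5 × (-0.19 − 2.11) + 0.5 × 0.26
   = 2.17 + 2.11 − 3.45 + 0.13 = 0.96
r_t = 0.59 × 3.15 + 0.41 × 0.96 = 1.8585 + 0.3936 = 2.25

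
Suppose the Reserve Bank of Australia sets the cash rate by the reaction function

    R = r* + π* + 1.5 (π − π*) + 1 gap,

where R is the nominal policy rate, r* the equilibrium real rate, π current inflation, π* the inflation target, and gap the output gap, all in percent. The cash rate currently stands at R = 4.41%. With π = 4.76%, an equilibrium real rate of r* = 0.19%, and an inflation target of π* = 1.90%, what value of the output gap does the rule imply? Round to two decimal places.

1 gap = 4.41 − 0.19 − 1.90 − 1.5 × (4.76 − 1.90) = -1.97
gap = -1.97 / 1 = -1.97

-1.97%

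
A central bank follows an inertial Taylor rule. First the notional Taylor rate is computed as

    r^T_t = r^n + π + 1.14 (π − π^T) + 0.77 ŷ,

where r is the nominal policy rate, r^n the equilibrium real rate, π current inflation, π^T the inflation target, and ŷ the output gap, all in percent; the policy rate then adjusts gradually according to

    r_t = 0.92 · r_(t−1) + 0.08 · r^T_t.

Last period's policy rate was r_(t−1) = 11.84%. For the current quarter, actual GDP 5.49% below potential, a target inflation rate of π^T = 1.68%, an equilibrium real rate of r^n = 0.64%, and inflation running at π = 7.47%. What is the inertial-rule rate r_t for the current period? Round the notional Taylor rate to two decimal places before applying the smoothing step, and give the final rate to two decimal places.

Output 5.49% below potential → ŷ = -5.49.
r^T_t = 0.64 + 7.47 + 1.14 × (7.47 − 1.68) + 0.77 × (-5.49)
   = 0.64 + 7.47 + 6.6006 − 4.2273 = 10.48
r_t = 0.92 × 11.84 + 0.08 × 10.48 = 10.8928 + 0.8384 = 11.73

11.73%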